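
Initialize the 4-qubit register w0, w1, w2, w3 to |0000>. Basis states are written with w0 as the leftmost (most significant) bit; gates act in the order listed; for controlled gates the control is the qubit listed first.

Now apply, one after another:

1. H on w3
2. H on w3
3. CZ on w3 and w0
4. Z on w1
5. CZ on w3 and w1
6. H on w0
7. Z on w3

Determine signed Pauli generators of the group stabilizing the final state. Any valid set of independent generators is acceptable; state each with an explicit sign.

The final state is stabilized by the group generated by +XIII, +IZII, +IIZI, +IIIZ; other independent generating sets are equally valid.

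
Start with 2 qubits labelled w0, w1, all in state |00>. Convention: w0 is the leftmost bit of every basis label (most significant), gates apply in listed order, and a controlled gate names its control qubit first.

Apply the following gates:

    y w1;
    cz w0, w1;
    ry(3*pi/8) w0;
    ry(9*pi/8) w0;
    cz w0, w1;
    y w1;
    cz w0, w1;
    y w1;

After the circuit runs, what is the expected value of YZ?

The expectation value of YZ is 0.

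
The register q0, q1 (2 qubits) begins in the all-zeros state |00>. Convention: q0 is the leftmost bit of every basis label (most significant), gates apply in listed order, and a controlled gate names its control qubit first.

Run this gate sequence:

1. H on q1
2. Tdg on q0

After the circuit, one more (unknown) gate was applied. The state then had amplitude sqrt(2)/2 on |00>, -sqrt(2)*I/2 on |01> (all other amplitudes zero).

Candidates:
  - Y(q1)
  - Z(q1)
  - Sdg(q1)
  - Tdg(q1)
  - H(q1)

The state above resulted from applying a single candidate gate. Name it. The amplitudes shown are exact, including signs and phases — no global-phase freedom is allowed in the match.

The applied gate was Sdg(q1).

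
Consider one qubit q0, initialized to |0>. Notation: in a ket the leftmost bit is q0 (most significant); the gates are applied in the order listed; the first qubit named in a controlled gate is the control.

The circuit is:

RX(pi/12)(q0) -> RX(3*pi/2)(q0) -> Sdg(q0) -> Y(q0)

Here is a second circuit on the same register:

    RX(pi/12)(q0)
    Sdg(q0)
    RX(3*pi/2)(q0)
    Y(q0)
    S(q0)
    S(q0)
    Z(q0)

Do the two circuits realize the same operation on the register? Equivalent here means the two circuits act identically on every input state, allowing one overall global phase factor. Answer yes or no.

No — the two circuits implement different unitaries, even allowing a global phase.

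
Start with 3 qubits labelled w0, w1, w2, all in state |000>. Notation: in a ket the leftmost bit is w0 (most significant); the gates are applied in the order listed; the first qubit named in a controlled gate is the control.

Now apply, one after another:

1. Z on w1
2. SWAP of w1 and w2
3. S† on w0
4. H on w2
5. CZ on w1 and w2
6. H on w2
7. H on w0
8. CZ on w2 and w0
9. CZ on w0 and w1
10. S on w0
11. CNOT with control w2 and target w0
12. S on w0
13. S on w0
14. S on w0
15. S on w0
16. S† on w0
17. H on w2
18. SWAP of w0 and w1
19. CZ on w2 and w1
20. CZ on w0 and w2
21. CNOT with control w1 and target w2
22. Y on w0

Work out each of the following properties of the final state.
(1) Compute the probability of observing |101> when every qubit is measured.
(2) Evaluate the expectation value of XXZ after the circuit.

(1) Outcome |101> occurs with probability 1/4. Key observation: gates 12-15 undo each other exactly, leaving only the rest of the circuit to track.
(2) The expectation value of XXZ is 0.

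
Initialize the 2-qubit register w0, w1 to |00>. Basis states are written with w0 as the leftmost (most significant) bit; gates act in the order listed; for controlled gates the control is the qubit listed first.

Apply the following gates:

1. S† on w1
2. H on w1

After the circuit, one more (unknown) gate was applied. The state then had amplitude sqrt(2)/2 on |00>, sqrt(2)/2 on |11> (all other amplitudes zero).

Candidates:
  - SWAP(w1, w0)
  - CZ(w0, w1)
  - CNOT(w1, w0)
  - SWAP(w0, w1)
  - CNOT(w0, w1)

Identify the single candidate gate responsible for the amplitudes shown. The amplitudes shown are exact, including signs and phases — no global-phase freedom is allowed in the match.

The unique candidate consistent with the amplitudes is CNOT(w1, w0).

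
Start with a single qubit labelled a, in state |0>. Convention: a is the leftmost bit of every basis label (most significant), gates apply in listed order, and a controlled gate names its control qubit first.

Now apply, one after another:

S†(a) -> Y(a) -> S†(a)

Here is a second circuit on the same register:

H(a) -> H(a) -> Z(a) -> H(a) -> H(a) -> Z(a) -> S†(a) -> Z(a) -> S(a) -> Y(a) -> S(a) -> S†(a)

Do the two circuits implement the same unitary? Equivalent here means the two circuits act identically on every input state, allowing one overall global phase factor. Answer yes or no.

No: there is an input state on which the two circuits produce genuinely different outputs (not merely differing by a phase).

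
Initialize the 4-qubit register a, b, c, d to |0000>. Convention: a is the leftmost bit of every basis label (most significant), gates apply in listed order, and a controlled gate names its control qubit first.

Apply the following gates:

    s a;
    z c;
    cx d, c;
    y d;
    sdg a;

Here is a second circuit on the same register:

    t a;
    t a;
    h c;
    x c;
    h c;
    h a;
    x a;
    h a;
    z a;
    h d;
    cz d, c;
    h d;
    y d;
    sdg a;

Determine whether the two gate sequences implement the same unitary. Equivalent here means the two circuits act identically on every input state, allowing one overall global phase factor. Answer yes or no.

No: there is an input state on which the two circuits produce genuinely different outputs (not merely differing by a phase).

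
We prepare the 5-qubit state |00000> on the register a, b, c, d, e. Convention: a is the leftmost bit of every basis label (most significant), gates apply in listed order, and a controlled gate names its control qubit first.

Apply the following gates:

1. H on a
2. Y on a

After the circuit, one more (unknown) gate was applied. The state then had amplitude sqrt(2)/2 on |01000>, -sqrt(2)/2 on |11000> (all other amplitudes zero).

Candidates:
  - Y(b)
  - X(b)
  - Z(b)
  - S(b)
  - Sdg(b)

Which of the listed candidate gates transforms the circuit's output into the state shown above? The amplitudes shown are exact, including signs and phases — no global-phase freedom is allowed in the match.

It was Y(b) that produced the state shown.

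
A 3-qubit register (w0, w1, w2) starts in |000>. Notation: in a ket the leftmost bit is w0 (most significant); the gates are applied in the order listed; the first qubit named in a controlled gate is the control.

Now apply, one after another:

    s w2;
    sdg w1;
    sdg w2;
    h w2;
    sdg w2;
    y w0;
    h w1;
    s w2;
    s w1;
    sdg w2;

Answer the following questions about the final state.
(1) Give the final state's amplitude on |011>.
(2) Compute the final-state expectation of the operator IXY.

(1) The amplitude on |011> is 0.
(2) In the final state, IXY has expectation 0.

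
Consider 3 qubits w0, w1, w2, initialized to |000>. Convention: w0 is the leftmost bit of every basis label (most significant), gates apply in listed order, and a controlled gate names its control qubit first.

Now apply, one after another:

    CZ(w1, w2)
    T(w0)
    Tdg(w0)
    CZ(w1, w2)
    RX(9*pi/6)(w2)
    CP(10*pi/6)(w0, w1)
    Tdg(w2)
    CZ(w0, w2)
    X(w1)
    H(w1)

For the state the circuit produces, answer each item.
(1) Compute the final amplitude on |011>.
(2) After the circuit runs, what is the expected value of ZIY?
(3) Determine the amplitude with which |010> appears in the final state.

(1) |011> carries amplitude exp(I*pi/4)/2 in the final state. Key observation: the block from step 1 through step 4 cancels to the identity and can be dropped.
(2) In the final state, ZIY has expectation sqrt(2)/2.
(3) The amplitude on |010> is 1/2.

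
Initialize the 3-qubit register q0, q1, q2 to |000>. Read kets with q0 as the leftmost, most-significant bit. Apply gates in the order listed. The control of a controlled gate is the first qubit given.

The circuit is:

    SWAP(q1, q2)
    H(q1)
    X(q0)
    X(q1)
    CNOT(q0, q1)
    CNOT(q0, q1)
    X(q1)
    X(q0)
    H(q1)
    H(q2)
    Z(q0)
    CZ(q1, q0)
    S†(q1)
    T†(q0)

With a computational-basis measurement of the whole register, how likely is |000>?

Outcome |000> occurs with probability 1/2.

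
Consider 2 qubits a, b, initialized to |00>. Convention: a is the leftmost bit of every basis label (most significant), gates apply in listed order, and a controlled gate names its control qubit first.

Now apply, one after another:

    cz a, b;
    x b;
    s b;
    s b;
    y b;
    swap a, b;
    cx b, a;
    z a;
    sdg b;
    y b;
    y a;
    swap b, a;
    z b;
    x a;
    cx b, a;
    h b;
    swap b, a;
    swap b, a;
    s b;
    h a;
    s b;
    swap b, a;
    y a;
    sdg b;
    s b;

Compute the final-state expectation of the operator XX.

In the final state, XX has expectation 1.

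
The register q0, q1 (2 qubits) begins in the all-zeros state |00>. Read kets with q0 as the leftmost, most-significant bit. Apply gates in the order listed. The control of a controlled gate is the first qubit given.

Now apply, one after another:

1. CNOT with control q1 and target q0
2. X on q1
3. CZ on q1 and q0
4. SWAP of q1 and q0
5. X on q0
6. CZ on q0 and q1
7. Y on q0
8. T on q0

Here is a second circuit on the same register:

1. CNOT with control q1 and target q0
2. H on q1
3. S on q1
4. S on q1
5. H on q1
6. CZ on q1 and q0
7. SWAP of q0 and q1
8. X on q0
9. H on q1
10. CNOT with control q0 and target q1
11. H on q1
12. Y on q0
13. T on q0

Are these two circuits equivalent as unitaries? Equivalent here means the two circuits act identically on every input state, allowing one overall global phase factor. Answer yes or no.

Yes, they are equivalent — the unitaries differ by at most a global phase.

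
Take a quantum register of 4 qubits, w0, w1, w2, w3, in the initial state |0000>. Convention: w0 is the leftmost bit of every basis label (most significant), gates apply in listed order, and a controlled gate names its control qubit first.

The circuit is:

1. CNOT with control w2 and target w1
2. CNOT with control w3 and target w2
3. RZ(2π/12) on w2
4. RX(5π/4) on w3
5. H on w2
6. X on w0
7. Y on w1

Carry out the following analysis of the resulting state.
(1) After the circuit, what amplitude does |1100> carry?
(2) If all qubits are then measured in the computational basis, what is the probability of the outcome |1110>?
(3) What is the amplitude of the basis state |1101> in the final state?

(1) |1100> carries amplitude -sqrt(4 - 2*sqrt(2))*exp(5*I*pi/12)/4 in the final state.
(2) The probability of measuring |1110> is 1/4 - sqrt(2)/8.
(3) The amplitude on |1101> is -sqrt(2*sqrt(2) + 4)*exp(11*I*pi/12)/4.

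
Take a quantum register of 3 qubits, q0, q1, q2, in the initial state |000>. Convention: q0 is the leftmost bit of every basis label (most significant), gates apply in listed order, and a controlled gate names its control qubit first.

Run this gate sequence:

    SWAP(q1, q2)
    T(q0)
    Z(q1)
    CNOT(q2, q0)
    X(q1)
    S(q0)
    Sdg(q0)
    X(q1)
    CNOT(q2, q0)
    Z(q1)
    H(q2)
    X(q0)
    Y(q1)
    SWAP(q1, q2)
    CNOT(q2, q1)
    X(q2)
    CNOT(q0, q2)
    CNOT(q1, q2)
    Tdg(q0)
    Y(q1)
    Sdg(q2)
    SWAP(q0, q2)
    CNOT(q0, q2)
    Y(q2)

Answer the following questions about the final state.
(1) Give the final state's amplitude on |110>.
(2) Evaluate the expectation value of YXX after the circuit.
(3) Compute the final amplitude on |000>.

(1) The final state's coefficient on |110> equals 0. Key observation: the block from step 3 through step 10 cancels to the identity and can be dropped.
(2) The observable YXX averages to -1.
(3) The amplitude on |000> is -sqrt(2)*exp(I*pi/4)/2.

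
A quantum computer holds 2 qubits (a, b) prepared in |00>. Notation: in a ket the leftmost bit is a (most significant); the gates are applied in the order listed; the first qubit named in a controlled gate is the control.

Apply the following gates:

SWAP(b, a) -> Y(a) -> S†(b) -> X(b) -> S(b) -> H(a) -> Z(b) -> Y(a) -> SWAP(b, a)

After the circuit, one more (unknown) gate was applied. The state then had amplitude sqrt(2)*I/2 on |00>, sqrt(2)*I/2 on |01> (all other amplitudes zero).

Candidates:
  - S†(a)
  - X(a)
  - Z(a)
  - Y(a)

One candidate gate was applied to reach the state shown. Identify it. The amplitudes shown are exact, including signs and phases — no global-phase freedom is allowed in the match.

The applied gate was X(a).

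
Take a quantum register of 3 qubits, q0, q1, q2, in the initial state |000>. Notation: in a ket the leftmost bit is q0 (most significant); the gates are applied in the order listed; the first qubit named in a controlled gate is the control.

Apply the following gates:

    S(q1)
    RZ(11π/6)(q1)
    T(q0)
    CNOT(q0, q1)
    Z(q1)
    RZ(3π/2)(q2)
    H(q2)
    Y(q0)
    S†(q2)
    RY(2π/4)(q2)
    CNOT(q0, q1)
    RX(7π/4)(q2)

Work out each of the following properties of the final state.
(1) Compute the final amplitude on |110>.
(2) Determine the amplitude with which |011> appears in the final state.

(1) |110> carries amplitude -sqrt(sqrt(2) + 2)*exp(5*I*pi/6)/4 - sqrt(2 - sqrt(2))*exp(5*I*pi/6)/4 + sqrt(2 - sqrt(2))*exp(I*pi/3)/4 + sqrt(sqrt(2) + 2)*exp(I*pi/3)/4 in the final state.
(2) The final state's coefficient on |011> equals 0.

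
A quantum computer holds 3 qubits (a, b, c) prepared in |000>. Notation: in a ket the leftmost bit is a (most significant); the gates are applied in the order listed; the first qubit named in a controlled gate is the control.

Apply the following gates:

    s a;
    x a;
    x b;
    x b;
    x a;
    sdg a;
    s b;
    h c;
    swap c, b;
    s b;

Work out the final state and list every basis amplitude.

The final amplitudes are sqrt(2)/2 on |000>, sqrt(2)*I/2 on |010>, and 0 on every other basis state.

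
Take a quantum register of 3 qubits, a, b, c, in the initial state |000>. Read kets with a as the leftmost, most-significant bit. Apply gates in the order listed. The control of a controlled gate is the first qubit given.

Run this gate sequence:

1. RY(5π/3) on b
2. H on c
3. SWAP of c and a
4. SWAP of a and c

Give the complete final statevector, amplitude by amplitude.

After the circuit, the state carries amplitude -sqrt(6)/4 on |000>, -sqrt(6)/4 on |001>, sqrt(2)/4 on |010>, sqrt(2)/4 on |011>, 0 on |100>, 0 on |101>, 0 on |110>, 0 on |111>.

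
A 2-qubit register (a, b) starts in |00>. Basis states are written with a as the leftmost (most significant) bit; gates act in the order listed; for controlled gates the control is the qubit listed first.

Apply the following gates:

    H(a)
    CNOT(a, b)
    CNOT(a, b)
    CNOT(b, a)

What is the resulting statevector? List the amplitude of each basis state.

The final amplitudes are sqrt(2)/2 on |00>, 0 on |01>, sqrt(2)/2 on |10>, 0 on |11>. Key observation: the block from step 2 through step 3 cancels to the identity and can be dropped.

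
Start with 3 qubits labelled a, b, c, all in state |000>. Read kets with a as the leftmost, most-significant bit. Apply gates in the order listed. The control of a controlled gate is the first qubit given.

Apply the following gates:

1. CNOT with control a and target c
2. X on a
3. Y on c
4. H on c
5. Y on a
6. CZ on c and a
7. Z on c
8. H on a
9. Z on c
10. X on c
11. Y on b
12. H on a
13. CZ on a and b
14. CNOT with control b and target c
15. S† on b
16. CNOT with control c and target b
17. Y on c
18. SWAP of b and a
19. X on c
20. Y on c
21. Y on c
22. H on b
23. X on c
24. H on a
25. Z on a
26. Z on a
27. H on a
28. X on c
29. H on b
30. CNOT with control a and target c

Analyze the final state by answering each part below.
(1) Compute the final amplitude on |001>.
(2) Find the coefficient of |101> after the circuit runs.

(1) The amplitude on |001> is sqrt(2)*I/2. Key observation: gates 22-29 undo each other exactly, leaving only the rest of the circuit to track.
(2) The amplitude on |101> is sqrt(2)*I/2.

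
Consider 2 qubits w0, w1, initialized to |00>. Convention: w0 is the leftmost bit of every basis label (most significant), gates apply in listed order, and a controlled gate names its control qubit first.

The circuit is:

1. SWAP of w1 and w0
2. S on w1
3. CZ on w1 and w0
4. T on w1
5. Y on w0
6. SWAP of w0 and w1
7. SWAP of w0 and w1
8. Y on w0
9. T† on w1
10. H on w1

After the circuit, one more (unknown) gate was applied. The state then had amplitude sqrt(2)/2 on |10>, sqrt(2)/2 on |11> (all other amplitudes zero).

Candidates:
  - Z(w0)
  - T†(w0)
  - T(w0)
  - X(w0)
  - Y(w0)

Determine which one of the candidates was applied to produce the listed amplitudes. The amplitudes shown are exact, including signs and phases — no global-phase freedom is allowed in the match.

The applied gate was X(w0). Key observation: gates 4-9 undo each other exactly, leaving only the rest of the circuit to track.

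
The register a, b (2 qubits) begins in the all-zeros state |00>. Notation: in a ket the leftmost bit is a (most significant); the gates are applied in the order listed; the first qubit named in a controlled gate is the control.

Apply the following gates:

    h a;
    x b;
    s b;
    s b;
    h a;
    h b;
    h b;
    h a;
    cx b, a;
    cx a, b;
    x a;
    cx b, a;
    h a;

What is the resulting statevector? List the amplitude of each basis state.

The resulting statevector has amplitude -1/2 on |00>, -1/2 on |01>, -1/2 on |10>, -1/2 on |11>. Key observation: gates 5-8 undo each other exactly, leaving only the rest of the circuit to track.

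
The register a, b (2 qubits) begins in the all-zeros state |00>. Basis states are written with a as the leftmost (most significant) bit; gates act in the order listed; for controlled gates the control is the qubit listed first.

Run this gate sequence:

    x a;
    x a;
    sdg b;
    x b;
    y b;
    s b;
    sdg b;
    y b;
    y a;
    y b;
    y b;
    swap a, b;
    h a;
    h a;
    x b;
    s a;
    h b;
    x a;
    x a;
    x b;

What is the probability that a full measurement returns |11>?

Outcome |11> occurs with probability 1/2. Key observation: the block from step 5 through step 8 cancels to the identity and can be dropped.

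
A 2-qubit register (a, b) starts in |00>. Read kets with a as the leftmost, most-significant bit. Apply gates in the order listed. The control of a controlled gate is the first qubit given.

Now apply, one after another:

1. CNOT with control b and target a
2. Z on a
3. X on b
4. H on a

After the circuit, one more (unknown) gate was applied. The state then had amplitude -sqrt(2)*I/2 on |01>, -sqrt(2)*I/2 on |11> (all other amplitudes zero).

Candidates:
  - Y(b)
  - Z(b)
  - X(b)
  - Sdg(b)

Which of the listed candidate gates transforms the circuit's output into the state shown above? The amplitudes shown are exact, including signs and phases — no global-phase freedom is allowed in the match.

The applied gate was Sdg(b).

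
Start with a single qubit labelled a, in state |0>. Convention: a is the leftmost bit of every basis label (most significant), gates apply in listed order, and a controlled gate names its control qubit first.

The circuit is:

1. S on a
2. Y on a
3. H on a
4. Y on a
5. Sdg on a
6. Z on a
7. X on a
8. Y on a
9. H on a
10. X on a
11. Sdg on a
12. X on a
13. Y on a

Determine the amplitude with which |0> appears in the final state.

The amplitude on |0> is 1/2 + I/2.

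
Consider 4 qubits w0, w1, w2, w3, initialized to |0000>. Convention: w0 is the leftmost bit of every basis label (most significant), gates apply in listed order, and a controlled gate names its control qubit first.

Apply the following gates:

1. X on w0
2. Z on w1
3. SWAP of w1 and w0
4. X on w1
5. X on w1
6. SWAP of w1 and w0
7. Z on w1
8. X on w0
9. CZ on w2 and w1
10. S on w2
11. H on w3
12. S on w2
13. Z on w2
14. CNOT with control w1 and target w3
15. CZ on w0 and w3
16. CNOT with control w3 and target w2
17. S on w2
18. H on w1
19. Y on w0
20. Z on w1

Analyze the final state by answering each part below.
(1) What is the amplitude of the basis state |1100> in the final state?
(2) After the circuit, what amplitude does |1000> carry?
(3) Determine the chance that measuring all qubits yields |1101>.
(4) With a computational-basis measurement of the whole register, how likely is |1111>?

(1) |1100> carries amplitude -I/2 in the final state. Key observation: the block from step 1 through step 8 cancels to the identity and can be dropped.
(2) The amplitude on |1000> is I/2.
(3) The probability of measuring |1101> is 0.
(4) Outcome |1111> occurs with probability 1/4.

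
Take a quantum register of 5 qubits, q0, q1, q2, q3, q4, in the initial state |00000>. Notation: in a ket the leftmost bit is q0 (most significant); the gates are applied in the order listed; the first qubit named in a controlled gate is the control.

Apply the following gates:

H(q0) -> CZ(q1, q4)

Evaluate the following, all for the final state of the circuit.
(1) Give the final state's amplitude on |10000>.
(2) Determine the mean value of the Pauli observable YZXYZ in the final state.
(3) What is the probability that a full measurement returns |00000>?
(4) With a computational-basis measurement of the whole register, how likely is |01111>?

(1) The final state's coefficient on |10000> equals sqrt(2)/2.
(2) The expectation value of YZXYZ is 0.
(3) The probability of measuring |00000> is 1/2.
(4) A full measurement returns |01111> with probability 0.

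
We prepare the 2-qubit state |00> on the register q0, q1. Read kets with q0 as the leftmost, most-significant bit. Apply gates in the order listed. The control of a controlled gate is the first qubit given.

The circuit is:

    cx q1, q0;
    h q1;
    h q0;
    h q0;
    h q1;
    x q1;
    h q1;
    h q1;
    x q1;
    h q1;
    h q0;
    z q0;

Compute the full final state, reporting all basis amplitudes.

After the circuit, the state carries amplitude 1/2 on |00>, 1/2 on |01>, -1/2 on |10>, -1/2 on |11>.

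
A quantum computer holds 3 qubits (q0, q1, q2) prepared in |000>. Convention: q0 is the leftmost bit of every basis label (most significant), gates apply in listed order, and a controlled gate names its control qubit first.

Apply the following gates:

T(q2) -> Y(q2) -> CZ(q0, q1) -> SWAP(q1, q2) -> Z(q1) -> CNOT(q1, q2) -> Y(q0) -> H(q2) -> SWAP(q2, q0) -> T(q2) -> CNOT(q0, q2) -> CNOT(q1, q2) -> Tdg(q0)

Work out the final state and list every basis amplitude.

After the circuit, the state carries amplitude sqrt(2)*exp(I*pi/4)/2 on |010>, -sqrt(2)/2 on |111>, and 0 on every other basis state.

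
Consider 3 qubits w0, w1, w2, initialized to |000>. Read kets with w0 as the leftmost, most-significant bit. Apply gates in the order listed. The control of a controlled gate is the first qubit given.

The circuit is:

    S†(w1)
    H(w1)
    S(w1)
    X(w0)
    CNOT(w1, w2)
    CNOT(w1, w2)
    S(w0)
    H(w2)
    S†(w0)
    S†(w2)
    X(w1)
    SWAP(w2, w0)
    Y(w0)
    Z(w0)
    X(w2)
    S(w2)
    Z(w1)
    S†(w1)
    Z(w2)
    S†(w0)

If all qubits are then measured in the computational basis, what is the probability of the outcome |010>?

Outcome |010> occurs with probability 1/4.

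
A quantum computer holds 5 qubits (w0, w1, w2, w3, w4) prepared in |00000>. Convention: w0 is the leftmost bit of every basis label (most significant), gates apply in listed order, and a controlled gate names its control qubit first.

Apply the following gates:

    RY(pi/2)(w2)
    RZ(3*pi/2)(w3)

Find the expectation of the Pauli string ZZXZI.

The expectation value of ZZXZI is 1.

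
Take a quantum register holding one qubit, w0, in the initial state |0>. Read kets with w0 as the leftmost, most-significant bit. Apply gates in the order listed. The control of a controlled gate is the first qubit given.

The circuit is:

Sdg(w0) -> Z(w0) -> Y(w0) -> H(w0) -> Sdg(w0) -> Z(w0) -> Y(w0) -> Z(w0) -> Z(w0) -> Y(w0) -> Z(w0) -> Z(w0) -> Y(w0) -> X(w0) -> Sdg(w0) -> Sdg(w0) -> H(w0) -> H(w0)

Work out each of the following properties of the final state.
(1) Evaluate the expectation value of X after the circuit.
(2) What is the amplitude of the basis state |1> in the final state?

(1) The observable X averages to 0. Key observation: steps 6-11 multiply out to the identity, so the circuit reduces to the remaining gates.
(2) |1> carries amplitude sqrt(2)*I/2 in the final state.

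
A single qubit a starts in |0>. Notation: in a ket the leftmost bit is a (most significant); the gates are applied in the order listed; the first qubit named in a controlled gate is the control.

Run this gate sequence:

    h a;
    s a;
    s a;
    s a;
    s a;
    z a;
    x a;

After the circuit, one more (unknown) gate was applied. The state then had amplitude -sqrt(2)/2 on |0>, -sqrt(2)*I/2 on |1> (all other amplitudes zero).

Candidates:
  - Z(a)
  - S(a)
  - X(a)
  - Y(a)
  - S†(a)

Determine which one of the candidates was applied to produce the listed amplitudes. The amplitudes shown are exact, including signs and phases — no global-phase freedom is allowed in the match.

It was S†(a) that produced the state shown. Key observation: the block from step 2 through step 5 cancels to the identity and can be dropped.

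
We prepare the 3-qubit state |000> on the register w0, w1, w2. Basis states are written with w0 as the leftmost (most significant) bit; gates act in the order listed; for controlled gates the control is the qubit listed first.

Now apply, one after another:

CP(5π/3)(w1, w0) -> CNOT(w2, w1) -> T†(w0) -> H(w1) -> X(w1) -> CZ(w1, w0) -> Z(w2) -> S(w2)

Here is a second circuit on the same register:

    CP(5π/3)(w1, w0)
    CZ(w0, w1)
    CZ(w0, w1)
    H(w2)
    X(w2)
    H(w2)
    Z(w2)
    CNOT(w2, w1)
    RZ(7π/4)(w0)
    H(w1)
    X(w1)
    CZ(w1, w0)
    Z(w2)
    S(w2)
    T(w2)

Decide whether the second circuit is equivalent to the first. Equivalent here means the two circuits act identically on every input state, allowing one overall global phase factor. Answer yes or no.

No: there is an input state on which the two circuits produce genuinely different outputs (not merely differing by a phase).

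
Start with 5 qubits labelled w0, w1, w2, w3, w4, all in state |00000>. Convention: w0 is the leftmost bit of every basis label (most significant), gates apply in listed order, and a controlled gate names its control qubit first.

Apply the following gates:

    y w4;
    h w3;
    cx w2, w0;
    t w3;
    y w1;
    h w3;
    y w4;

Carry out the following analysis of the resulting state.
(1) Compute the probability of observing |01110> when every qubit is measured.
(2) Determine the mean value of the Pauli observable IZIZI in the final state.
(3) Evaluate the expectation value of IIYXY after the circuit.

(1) Outcome |01110> occurs with probability 0.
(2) The observable IZIZI averages to -sqrt(2)/2.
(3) The observable IIYXY averages to 0.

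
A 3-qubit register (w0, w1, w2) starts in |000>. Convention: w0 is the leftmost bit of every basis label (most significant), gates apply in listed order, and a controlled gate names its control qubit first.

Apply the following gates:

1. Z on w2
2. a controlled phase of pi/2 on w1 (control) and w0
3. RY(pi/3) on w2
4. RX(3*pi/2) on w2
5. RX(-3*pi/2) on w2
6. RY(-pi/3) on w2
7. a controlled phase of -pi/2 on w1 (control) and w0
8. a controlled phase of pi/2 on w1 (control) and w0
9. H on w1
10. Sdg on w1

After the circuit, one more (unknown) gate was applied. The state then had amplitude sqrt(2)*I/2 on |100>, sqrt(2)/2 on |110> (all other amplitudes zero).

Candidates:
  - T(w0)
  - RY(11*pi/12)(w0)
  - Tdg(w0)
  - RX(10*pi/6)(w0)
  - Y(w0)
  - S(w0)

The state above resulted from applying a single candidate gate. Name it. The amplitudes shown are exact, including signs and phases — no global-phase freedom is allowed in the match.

The applied gate was Y(w0).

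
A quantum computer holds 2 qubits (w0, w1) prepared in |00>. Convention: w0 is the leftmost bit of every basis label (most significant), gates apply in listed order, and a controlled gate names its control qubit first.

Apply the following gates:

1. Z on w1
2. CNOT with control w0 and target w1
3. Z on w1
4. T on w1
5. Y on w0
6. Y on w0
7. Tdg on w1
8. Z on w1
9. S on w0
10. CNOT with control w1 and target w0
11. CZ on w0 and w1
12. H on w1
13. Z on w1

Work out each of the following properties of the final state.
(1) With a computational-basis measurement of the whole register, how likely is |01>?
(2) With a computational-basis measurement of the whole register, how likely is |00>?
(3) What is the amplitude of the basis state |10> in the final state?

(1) Outcome |01> occurs with probability 1/2. Key observation: steps 3-8 multiply out to the identity, so the circuit reduces to the remaining gates.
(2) The probability of measuring |00> is 1/2.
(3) The final state's coefficient on |10> equals 0.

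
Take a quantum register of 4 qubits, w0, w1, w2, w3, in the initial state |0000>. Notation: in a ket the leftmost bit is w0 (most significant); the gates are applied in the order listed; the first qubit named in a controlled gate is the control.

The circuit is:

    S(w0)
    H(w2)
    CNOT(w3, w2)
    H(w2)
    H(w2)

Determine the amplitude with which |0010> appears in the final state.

|0010> carries amplitude sqrt(2)/2 in the final state. Key observation: the block from step 4 through step 5 cancels to the identity and can be dropped.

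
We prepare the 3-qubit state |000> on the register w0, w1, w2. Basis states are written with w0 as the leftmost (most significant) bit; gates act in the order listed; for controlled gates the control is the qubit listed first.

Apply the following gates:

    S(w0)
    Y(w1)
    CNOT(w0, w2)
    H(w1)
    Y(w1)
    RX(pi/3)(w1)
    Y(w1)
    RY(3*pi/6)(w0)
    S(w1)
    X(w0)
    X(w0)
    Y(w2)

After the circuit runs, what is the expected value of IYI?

The expectation value of IYI is -1. Key observation: the block from step 10 through step 11 cancels to the identity and can be dropped.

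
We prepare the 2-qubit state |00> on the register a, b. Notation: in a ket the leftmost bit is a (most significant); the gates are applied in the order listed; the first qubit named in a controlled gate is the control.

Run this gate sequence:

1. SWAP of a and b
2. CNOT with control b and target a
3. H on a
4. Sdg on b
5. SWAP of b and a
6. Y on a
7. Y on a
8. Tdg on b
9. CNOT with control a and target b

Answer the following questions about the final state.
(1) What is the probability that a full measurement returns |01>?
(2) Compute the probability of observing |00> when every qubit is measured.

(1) Outcome |01> occurs with probability 1/2.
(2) Outcome |00> occurs with probability 1/2.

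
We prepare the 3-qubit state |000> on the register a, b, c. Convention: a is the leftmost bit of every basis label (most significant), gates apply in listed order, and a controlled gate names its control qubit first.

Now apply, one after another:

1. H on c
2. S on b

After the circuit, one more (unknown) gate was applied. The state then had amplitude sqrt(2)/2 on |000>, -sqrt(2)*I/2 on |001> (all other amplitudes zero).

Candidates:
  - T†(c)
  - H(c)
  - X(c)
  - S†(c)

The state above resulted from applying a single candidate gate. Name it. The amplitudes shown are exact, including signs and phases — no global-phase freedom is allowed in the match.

The applied gate was S†(c).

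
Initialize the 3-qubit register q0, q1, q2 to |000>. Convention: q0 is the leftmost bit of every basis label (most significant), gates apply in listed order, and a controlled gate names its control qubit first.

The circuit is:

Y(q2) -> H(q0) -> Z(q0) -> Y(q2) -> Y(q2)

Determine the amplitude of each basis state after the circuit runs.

After the circuit, the state carries amplitude sqrt(2)*I/2 on |001>, -sqrt(2)*I/2 on |101>, and 0 on every other basis state.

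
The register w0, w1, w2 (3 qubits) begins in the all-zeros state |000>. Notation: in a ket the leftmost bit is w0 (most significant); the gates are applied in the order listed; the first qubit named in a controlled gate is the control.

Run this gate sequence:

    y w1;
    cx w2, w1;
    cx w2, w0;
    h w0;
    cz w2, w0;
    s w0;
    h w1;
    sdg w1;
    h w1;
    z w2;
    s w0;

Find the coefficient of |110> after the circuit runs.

The amplitude on |110> is sqrt(2)*(-1 - I)/4.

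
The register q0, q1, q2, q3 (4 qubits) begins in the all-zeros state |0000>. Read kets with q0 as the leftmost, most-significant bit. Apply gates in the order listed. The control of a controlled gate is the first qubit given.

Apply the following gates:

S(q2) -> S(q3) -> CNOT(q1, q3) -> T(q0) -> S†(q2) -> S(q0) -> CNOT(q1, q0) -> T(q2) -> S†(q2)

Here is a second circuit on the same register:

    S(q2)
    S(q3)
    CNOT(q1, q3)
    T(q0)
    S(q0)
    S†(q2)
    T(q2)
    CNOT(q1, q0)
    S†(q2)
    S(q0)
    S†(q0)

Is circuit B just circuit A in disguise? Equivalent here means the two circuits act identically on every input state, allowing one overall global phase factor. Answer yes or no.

Yes: on every input state the two circuits agree up to one overall phase factor.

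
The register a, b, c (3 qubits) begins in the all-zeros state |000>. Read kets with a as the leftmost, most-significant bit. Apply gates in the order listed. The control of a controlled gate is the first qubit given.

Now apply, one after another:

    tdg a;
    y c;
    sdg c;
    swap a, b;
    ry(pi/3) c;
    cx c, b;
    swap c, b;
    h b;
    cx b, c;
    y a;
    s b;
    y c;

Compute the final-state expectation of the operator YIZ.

In the final state, YIZ has expectation 0.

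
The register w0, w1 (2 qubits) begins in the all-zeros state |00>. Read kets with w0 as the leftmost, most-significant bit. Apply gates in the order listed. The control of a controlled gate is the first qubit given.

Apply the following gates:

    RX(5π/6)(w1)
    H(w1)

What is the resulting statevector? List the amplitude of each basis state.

The resulting statevector has amplitude (1 - I)*(sqrt(3) - I)/4 on |00>, (-1 + sqrt(3)*I)*(1 - I)/4 on |01>, 0 on |10>, 0 on |11>.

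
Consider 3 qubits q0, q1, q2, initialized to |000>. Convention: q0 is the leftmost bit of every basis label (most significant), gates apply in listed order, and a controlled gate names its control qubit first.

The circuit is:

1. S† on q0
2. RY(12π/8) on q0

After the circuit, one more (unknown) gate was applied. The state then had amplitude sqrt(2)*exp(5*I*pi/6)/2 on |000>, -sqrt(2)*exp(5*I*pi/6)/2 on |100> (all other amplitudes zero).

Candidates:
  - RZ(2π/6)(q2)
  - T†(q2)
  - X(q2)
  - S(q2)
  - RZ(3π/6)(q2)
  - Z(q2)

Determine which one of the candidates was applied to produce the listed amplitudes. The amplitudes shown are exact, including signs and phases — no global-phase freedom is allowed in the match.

The unique candidate consistent with the amplitudes is RZ(2π/6)(q2).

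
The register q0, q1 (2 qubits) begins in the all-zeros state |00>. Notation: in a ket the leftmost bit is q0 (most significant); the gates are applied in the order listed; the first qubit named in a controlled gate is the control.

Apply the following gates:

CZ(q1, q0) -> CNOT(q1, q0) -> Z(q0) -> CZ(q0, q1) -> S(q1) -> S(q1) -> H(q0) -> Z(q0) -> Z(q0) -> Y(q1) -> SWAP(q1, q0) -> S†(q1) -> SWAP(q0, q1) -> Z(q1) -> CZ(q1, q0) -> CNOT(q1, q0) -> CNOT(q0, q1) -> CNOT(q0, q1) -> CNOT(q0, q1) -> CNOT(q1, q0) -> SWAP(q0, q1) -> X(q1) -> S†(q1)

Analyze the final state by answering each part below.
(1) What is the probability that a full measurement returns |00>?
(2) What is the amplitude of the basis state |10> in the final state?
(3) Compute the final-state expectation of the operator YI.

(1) A full measurement returns |00> with probability 1/2.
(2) |10> carries amplitude sqrt(2)/2 in the final state.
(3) In the final state, YI has expectation 1.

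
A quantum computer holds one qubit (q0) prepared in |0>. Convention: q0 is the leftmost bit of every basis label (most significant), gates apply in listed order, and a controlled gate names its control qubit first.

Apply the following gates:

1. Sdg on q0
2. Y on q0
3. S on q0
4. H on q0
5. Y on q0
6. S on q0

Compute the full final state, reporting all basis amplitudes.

The final amplitudes are -sqrt(2)*I/2 on |0>, sqrt(2)/2 on |1>.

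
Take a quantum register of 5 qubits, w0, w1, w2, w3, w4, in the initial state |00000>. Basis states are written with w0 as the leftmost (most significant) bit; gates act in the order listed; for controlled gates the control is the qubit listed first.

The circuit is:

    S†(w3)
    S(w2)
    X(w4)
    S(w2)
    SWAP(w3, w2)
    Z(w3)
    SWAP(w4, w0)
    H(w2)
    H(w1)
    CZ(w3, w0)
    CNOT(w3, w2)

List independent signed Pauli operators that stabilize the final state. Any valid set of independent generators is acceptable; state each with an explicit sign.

The stabilizer group can be generated by +IXIII, +IIXII, -ZIIII, +IIIZI, +IIIIZ, among other valid generating sets.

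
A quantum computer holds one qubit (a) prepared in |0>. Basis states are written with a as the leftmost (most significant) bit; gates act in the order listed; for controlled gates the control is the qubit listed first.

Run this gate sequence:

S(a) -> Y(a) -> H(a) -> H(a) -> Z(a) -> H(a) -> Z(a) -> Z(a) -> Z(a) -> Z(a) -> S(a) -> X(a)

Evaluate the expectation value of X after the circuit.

The observable X averages to 0.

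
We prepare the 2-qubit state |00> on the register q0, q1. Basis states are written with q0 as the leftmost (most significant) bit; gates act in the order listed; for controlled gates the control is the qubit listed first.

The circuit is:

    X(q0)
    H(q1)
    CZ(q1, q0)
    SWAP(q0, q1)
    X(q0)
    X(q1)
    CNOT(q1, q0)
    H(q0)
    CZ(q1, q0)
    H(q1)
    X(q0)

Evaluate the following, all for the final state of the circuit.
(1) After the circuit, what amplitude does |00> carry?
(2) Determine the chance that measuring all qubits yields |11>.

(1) |00> carries amplitude -sqrt(2)/2 in the final state.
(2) Outcome |11> occurs with probability 0.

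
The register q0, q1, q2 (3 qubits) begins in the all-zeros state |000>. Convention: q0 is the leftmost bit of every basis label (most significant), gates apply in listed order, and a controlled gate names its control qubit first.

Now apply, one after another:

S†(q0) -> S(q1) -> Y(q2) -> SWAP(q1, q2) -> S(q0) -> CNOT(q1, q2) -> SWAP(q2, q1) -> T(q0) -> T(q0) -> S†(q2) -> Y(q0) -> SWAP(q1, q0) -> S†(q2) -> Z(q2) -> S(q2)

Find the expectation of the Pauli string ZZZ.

In the final state, ZZZ has expectation -1.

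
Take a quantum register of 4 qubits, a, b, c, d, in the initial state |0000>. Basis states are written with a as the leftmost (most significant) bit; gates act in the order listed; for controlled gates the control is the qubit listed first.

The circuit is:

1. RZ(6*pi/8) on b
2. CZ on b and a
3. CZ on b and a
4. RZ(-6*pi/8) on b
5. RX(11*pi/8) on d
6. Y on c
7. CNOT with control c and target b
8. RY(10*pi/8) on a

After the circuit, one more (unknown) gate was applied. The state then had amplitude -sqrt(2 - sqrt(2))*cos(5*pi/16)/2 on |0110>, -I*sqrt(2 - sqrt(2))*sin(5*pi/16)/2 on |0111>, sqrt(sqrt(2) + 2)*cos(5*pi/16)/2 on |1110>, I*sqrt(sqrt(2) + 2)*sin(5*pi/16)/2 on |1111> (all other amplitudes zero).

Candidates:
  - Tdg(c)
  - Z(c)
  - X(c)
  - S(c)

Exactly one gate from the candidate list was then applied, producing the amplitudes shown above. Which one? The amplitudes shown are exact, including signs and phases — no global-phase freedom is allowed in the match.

The applied gate was S(c). Key observation: the block from step 1 through step 4 cancels to the identity and can be dropped.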